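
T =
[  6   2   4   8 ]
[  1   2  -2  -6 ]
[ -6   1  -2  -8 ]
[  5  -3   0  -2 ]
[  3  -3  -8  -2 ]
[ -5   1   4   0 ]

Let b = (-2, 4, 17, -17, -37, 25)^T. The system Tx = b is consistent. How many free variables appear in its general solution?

Row reduce the augmented matrix [T | b].
R2 ← R2 − (1/6)·R1: [0, 5/3, -8/3, -22/3, 13/3]
R3 ← R3 + R1: [0, 3, 2, 0, 15]
R4 ← R4 − (5/6)·R1: [0, -14/3, -10/3, -26/3, -46/3]
R5 ← R5 − (1/2)·R1: [0, -4, -10, -6, -36]
R6 ← R6 + (5/6)·R1: [0, 8/3, 22/3, 20/3, 70/3]
R3 ← R3 − (9/5)·R2: [0, 0, 34/5, 66/5, 36/5]
R4 ← R4 + (14/5)·R2: [0, 0, -54/5, -146/5, -16/5]
R5 ← R5 + (12/5)·R2: [0, 0, -82/5, -118/5, -128/5]
R6 ← R6 − (8/5)·R2: [0, 0, 58/5, 92/5, 82/5]
R4 ← R4 + (27/17)·R3: [0, 0, 0, -140/17, 140/17]
R5 ← R5 + (41/17)·R3: [0, 0, 0, 140/17, -140/17]
R6 ← R6 − (29/17)·R3: [0, 0, 0, -70/17, 70/17]
R5 ← R5 + R4: [0, 0, 0, 0, 0]
R6 ← R6 − (1/2)·R4: [0, 0, 0, 0, 0]
The echelon form has 4 nonzero rows, and every pivot lies in the first 4 columns, so rank(T) = rank([T|b]) = 4.
The system is consistent.
Free variables = (unknowns) − (rank) = 4 − 4 = 0.

0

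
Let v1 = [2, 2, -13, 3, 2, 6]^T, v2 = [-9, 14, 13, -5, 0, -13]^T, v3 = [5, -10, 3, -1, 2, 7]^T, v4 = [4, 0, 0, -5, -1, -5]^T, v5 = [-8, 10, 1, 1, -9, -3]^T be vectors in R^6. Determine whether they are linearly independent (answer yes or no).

yes

Form the matrix with these vectors as rows and row reduce.
R2 ← R2 + (9/2)·R1: [0, 23, -91/2, 17/2, 9, 14]
R3 ← R3 − (5/2)·R1: [0, -15, 71/2, -17/2, -3, -8]
R4 ← R4 − (2)·R1: [0, -4, 26, -11, -5, -17]
R5 ← R5 + (4)·R1: [0, 18, -51, 13, -1, 21]
R3 ← R3 + (15/23)·R2: [0, 0, 134/23, -68/23, 66/23, 26/23]
R4 ← R4 + (4/23)·R2: [0, 0, 416/23, -219/23, -79/23, -335/23]
R5 ← R5 − (18/23)·R2: [0, 0, -354/23, 146/23, -185/23, 231/23]
R4 ← R4 − (208/67)·R3: [0, 0, 0, -23/67, -827/67, -1211/67]
R5 ← R5 + (177/67)·R3: [0, 0, 0, -98/67, -31/67, 873/67]
R5 ← R5 − (98/23)·R4: [0, 0, 0, 0, 1199/23, 2071/23]
5 nonzero rows, so the 5 vectors span a space of dimension 5.
Since 5 = 5, the vectors are linearly independent.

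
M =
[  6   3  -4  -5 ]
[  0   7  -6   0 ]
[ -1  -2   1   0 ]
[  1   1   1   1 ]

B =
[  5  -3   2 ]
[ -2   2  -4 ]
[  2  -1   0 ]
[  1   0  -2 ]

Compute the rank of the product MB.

First compute MB:
[[ 11,  -8,  10],
 [-26,  20, -28],
 [  1,  -2,   6],
 [  6,  -2,  -4]]
Now row reduce the product.
R2 ← R2 + (26/11)·R1: [0, 12/11, -48/11]
R3 ← R3 − (1/11)·R1: [0, -14/11, 56/11]
R4 ← R4 − (6/11)·R1: [0, 26/11, -104/11]
R3 ← R3 + (7/6)·R2: [0, 0, 0]
R4 ← R4 − (13/6)·R2: [0, 0, 0]
2 nonzero rows, so rank(MB) = 2.

2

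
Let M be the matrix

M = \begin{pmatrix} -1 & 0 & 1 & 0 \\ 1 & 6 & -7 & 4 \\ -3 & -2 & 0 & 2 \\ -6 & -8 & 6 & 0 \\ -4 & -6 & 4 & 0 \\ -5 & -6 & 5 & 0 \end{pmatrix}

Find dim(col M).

Row reduce to echelon form.
R2 ← R2 + R1: [0, 6, -6, 4]
R3 ← R3 − (3)·R1: [0, -2, -3, 2]
R4 ← R4 − (6)·R1: [0, -8, 0, 0]
R5 ← R5 − (4)·R1: [0, -6, 0, 0]
R6 ← R6 − (5)·R1: [0, -6, 0, 0]
R3 ← R3 + (1/3)·R2: [0, 0, -5, 10/3]
R4 ← R4 + (4/3)·R2: [0, 0, -8, 16/3]
R5 ← R5 + R2: [0, 0, -6, 4]
R6 ← R6 + R2: [0, 0, -6, 4]
R4 ← R4 − (8/5)·R3: [0, 0, 0, 0]
R5 ← R5 − (6/5)·R3: [0, 0, 0, 0]
R6 ← R6 − (6/5)·R3: [0, 0, 0, 0]
Echelon form has 3 nonzero rows, so rank(M) = 3.
The column space has dimension equal to the rank: 3.

3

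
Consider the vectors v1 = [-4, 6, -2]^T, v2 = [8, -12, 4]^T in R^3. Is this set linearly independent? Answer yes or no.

no

Form the matrix with these vectors as rows and row reduce.
R2 ← R2 + (2)·R1: [0, 0, 0]
1 nonzero row, so the 2 vectors span a space of dimension 1.
Since 1 < 2, the vectors are linearly dependent.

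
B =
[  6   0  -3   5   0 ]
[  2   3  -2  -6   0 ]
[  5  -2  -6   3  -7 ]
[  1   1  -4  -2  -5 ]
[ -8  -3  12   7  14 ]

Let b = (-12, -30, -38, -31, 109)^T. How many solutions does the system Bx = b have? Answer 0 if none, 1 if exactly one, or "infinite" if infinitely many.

Row reduce the augmented matrix [B | b].
R2 ← R2 − (1/3)·R1: [0, 3, -1, -23/3, 0, -26]
R3 ← R3 − (5/6)·R1: [0, -2, -7/2, -7/6, -7, -28]
R4 ← R4 − (1/6)·R1: [0, 1, -7/2, -17/6, -5, -29]
R5 ← R5 + (4/3)·R1: [0, -3, 8, 41/3, 14, 93]
R3 ← R3 + (2/3)·R2: [0, 0, -25/6, -113/18, -7, -136/3]
R4 ← R4 − (1/3)·R2: [0, 0, -19/6, -5/18, -5, -61/3]
R5 ← R5 + R2: [0, 0, 7, 6, 14, 67]
R4 ← R4 − (19/25)·R3: [0, 0, 0, 337/75, 8/25, 353/25]
R5 ← R5 + (42/25)·R3: [0, 0, 0, -341/75, 56/25, -229/25]
R5 ← R5 + (341/337)·R4: [0, 0, 0, 0, 864/337, 1728/337]
The echelon form has 5 nonzero rows, and every pivot lies in the first 5 columns, so rank(B) = rank([B|b]) = 5.
The system is consistent.
rank = 5 = number of unknowns, so the solution is unique.

1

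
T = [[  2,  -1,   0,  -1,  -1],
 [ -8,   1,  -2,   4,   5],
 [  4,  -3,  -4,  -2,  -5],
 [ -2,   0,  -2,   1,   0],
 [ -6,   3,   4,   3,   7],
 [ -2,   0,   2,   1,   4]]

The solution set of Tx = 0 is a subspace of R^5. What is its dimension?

2

Row reduce to echelon form.
R2 ← R2 + (4)·R1: [0, -3, -2, 0, 1]
R3 ← R3 − (2)·R1: [0, -1, -4, 0, -3]
R4 ← R4 + R1: [0, -1, -2, 0, -1]
R5 ← R5 + (3)·R1: [0, 0, 4, 0, 4]
R6 ← R6 + R1: [0, -1, 2, 0, 3]
R3 ← R3 − (1/3)·R2: [0, 0, -10/3, 0, -10/3]
R4 ← R4 − (1/3)·R2: [0, 0, -4/3, 0, -4/3]
R6 ← R6 − (1/3)·R2: [0, 0, 8/3, 0, 8/3]
R4 ← R4 − (2/5)·R3: [0, 0, 0, 0, 0]
R5 ← R5 + (6/5)·R3: [0, 0, 0, 0, 0]
R6 ← R6 + (4/5)·R3: [0, 0, 0, 0, 0]
3 nonzero rows, so rank(T) = 3.
T has 5 columns; by rank–nullity, nullity = 5 − 3 = 2.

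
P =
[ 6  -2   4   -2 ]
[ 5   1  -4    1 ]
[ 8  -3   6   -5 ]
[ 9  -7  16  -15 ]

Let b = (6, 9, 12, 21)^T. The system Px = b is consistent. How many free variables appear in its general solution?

Row reduce the augmented matrix [P | b].
R2 ← R2 − (5/6)·R1: [0, 8/3, -22/3, 8/3, 4]
R3 ← R3 − (4/3)·R1: [0, -1/3, 2/3, -7/3, 4]
R4 ← R4 − (3/2)·R1: [0, -4, 10, -12, 12]
R3 ← R3 + (1/8)·R2: [0, 0, -1/4, -2, 9/2]
R4 ← R4 + (3/2)·R2: [0, 0, -1, -8, 18]
R4 ← R4 − (4)·R3: [0, 0, 0, 0, 0]
The echelon form has 3 nonzero rows, and every pivot lies in the first 4 columns, so rank(P) = rank([P|b]) = 3.
The system is consistent.
Free variables = (unknowns) − (rank) = 4 − 3 = 1.

1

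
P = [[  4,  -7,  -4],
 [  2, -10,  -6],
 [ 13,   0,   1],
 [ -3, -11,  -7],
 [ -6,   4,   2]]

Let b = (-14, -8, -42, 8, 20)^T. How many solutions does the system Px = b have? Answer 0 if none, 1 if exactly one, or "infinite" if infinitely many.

infinite

Row reduce the augmented matrix [P | b].
R2 ← R2 − (1/2)·R1: [0, -13/2, -4, -1]
R3 ← R3 − (13/4)·R1: [0, 91/4, 14, 7/2]
R4 ← R4 + (3/4)·R1: [0, -65/4, -10, -5/2]
R5 ← R5 + (3/2)·R1: [0, -13/2, -4, -1]
R3 ← R3 + (7/2)·R2: [0, 0, 0, 0]
R4 ← R4 − (5/2)·R2: [0, 0, 0, 0]
R5 ← R5 − R2: [0, 0, 0, 0]
The echelon form has 2 nonzero rows, and every pivot lies in the first 3 columns, so rank(P) = rank([P|b]) = 2.
The system is consistent.
rank = 2 < 3 unknowns, so there are infinitely many solutions.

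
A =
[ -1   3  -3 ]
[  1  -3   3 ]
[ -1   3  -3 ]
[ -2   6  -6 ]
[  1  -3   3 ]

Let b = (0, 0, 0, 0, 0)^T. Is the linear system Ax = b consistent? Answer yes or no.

yes

Row reduce the augmented matrix [A | b].
R2 ← R2 + R1: [0, 0, 0, 0]
R3 ← R3 − R1: [0, 0, 0, 0]
R4 ← R4 − (2)·R1: [0, 0, 0, 0]
R5 ← R5 + R1: [0, 0, 0, 0]
The echelon form has 1 nonzero rows, and every pivot lies in the first 3 columns, so rank(A) = rank([A|b]) = 1.
The system is consistent.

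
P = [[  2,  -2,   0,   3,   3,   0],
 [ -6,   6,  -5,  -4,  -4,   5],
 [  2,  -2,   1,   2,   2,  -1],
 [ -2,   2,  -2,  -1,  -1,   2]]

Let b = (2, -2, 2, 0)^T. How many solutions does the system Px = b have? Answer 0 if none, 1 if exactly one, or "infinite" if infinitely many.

0

Row reduce the augmented matrix [P | b].
R2 ← R2 + (3)·R1: [0, 0, -5, 5, 5, 5, 4]
R3 ← R3 − R1: [0, 0, 1, -1, -1, -1, 0]
R4 ← R4 + R1: [0, 0, -2, 2, 2, 2, 2]
R3 ← R3 + (1/5)·R2: [0, 0, 0, 0, 0, 0, 4/5]
R4 ← R4 − (2/5)·R2: [0, 0, 0, 0, 0, 0, 2/5]
R4 ← R4 − (1/2)·R3: [0, 0, 0, 0, 0, 0, 0]
The echelon form has 3 nonzero rows; the last pivot sits in the augmented column, so rank(P) = 2 but rank([P|b]) = 3.
Since the ranks differ, the system is inconsistent.
It has no solutions.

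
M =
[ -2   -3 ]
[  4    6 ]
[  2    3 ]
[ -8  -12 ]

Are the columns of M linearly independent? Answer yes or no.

no

Row reduce M to echelon form.
R2 ← R2 + (2)·R1: [0, 0]
R3 ← R3 + R1: [0, 0]
R4 ← R4 − (4)·R1: [0, 0]
1 pivot among 2 columns.
Only 1 < 2 pivot columns, so the columns are linearly dependent.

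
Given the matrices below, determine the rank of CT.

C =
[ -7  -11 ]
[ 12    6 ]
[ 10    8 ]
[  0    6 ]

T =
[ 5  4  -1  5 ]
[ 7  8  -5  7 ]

First compute CT:
[[-112, -116,  62, -112],
 [102,  96, -42, 102],
 [106, 104, -50, 106],
 [ 42,  48, -30,  42]]
Now row reduce the product.
R2 ← R2 + (51/56)·R1: [0, -135/14, 405/28, 0]
R3 ← R3 + (53/56)·R1: [0, -81/14, 243/28, 0]
R4 ← R4 + (3/8)·R1: [0, 9/2, -27/4, 0]
R3 ← R3 − (3/5)·R2: [0, 0, 0, 0]
R4 ← R4 + (7/15)·R2: [0, 0, 0, 0]
2 nonzero rows, so rank(CT) = 2.

2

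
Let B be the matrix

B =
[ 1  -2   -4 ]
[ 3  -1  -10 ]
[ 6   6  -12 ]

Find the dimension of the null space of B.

Row reduce to echelon form.
R2 ← R2 − (3)·R1: [0, 5, 2]
R3 ← R3 − (6)·R1: [0, 18, 12]
R3 ← R3 − (18/5)·R2: [0, 0, 24/5]
3 nonzero rows, so rank(B) = 3.
B has 3 columns; by rank–nullity, nullity = 3 − 3 = 0.

0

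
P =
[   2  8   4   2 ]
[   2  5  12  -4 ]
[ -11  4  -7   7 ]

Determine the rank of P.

3

Row reduce to echelon form.
R2 ← R2 − R1: [0, -3, 8, -6]
R3 ← R3 + (11/2)·R1: [0, 48, 15, 18]
R3 ← R3 + (16)·R2: [0, 0, 143, -78]
Echelon form has 3 nonzero rows, so rank(P) = 3.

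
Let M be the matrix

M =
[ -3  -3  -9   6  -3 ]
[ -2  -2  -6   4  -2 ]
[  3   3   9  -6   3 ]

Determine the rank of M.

Row reduce to echelon form.
R2 ← R2 − (2/3)·R1: [0, 0, 0, 0, 0]
R3 ← R3 + R1: [0, 0, 0, 0, 0]
Echelon form has 1 nonzero row, so rank(M) = 1.

1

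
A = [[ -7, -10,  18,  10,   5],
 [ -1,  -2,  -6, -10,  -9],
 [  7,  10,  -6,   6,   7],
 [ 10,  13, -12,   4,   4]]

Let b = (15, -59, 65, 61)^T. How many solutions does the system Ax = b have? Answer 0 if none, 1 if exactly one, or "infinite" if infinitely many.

infinite

Row reduce the augmented matrix [A | b].
R2 ← R2 − (1/7)·R1: [0, -4/7, -60/7, -80/7, -68/7, -428/7]
R3 ← R3 + R1: [0, 0, 12, 16, 12, 80]
R4 ← R4 + (10/7)·R1: [0, -9/7, 96/7, 128/7, 78/7, 577/7]
R4 ← R4 − (9/4)·R2: [0, 0, 33, 44, 33, 220]
R4 ← R4 − (11/4)·R3: [0, 0, 0, 0, 0, 0]
The echelon form has 3 nonzero rows, and every pivot lies in the first 5 columns, so rank(A) = rank([A|b]) = 3.
The system is consistent.
rank = 3 < 5 unknowns, so there are infinitely many solutions.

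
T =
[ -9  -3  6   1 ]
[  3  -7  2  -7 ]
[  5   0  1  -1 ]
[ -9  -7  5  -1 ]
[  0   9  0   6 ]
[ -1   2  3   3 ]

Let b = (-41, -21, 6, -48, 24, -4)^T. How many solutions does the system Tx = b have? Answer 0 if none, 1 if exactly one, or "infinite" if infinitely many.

1

Row reduce the augmented matrix [T | b].
R2 ← R2 + (1/3)·R1: [0, -8, 4, -20/3, -104/3]
R3 ← R3 + (5/9)·R1: [0, -5/3, 13/3, -4/9, -151/9]
R4 ← R4 − R1: [0, -4, -1, -2, -7]
R6 ← R6 − (1/9)·R1: [0, 7/3, 7/3, 26/9, 5/9]
R3 ← R3 − (5/24)·R2: [0, 0, 7/2, 17/18, -86/9]
R4 ← R4 − (1/2)·R2: [0, 0, -3, 4/3, 31/3]
R5 ← R5 + (9/8)·R2: [0, 0, 9/2, -3/2, -15]
R6 ← R6 + (7/24)·R2: [0, 0, 7/2, 17/18, -86/9]
R4 ← R4 + (6/7)·R3: [0, 0, 0, 15/7, 15/7]
R5 ← R5 − (9/7)·R3: [0, 0, 0, -19/7, -19/7]
R6 ← R6 − R3: [0, 0, 0, 0, 0]
R5 ← R5 + (19/15)·R4: [0, 0, 0, 0, 0]
The echelon form has 4 nonzero rows, and every pivot lies in the first 4 columns, so rank(T) = rank([T|b]) = 4.
The system is consistent.
rank = 4 = number of unknowns, so the solution is unique.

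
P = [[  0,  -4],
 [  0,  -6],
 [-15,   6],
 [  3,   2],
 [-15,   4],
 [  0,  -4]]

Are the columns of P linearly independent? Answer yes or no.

yes

Row reduce P to echelon form.
Swap R1 ↔ R3
R4 ← R4 + (1/5)·R1: [0, 16/5]
R5 ← R5 − R1: [0, -2]
R3 ← R3 − (2/3)·R2: [0, 0]
R4 ← R4 + (8/15)·R2: [0, 0]
R5 ← R5 − (1/3)·R2: [0, 0]
R6 ← R6 − (2/3)·R2: [0, 0]
2 pivots among 2 columns.
Every column is a pivot column, so the columns are linearly independent.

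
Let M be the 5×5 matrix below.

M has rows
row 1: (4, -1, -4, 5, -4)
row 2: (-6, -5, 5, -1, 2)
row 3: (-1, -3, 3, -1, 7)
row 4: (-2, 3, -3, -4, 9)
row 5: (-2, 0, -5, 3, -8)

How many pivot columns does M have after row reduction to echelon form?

Row reduce to echelon form.
R2 ← R2 + (3/2)·R1: [0, -13/2, -1, 13/2, -4]
R3 ← R3 + (1/4)·R1: [0, -13/4, 2, 1/4, 6]
R4 ← R4 + (1/2)·R1: [0, 5/2, -5, -3/2, 7]
R5 ← R5 + (1/2)·R1: [0, -1/2, -7, 11/2, -10]
R3 ← R3 − (1/2)·R2: [0, 0, 5/2, -3, 8]
R4 ← R4 + (5/13)·R2: [0, 0, -70/13, 1, 71/13]
R5 ← R5 − (1/13)·R2: [0, 0, -90/13, 5, -126/13]
R4 ← R4 + (28/13)·R3: [0, 0, 0, -71/13, 295/13]
R5 ← R5 + (36/13)·R3: [0, 0, 0, -43/13, 162/13]
R5 ← R5 − (43/71)·R4: [0, 0, 0, 0, -91/71]
Echelon form has 5 nonzero rows, so rank(M) = 5.
Each nonzero row contributes one pivot column: 5 pivot columns.

5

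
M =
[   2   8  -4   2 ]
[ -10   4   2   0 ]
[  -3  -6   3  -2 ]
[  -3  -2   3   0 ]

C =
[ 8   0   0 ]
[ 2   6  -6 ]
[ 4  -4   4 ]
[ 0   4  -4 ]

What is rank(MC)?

First compute MC:
[[ 16,  72, -72],
 [-64,  16, -16],
 [-24, -56,  56],
 [-16, -24,  24]]
Now row reduce the product.
R2 ← R2 + (4)·R1: [0, 304, -304]
R3 ← R3 + (3/2)·R1: [0, 52, -52]
R4 ← R4 + R1: [0, 48, -48]
R3 ← R3 − (13/76)·R2: [0, 0, 0]
R4 ← R4 − (3/19)·R2: [0, 0, 0]
2 nonzero rows, so rank(MC) = 2.

2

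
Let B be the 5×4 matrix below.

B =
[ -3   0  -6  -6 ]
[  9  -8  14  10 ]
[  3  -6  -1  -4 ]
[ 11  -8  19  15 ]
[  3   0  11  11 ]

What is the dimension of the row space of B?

3

Row reduce to echelon form.
R2 ← R2 + (3)·R1: [0, -8, -4, -8]
R3 ← R3 + R1: [0, -6, -7, -10]
R4 ← R4 + (11/3)·R1: [0, -8, -3, -7]
R5 ← R5 + R1: [0, 0, 5, 5]
R3 ← R3 − (3/4)·R2: [0, 0, -4, -4]
R4 ← R4 − R2: [0, 0, 1, 1]
R4 ← R4 + (1/4)·R3: [0, 0, 0, 0]
R5 ← R5 + (5/4)·R3: [0, 0, 0, 0]
Echelon form has 3 nonzero rows, so rank(B) = 3.
The row space has dimension equal to the rank: 3.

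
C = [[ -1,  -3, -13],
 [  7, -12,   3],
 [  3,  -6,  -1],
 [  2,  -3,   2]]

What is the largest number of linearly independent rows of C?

2

Row reduce to echelon form.
R2 ← R2 + (7)·R1: [0, -33, -88]
R3 ← R3 + (3)·R1: [0, -15, -40]
R4 ← R4 + (2)·R1: [0, -9, -24]
R3 ← R3 − (5/11)·R2: [0, 0, 0]
R4 ← R4 − (3/11)·R2: [0, 0, 0]
Echelon form has 2 nonzero rows, so rank(C) = 2.
The rank gives the maximum number of linearly independent rows: 2.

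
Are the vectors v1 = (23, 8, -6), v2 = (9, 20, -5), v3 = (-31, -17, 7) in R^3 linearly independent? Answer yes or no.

Form the matrix with these vectors as rows and row reduce.
R2 ← R2 − (9/23)·R1: [0, 388/23, -61/23]
R3 ← R3 + (31/23)·R1: [0, -143/23, -25/23]
R3 ← R3 + (143/388)·R2: [0, 0, -801/388]
3 nonzero rows, so the 3 vectors span a space of dimension 3.
Since 3 = 3, the vectors are linearly independent.

yes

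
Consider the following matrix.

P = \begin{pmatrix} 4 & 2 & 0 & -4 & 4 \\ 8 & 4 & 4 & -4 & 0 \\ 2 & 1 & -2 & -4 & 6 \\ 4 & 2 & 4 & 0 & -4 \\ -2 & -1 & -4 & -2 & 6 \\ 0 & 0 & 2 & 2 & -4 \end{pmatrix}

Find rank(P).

Row reduce to echelon form.
R2 ← R2 − (2)·R1: [0, 0, 4, 4, -8]
R3 ← R3 − (1/2)·R1: [0, 0, -2, -2, 4]
R4 ← R4 − R1: [0, 0, 4, 4, -8]
R5 ← R5 + (1/2)·R1: [0, 0, -4, -4, 8]
R3 ← R3 + (1/2)·R2: [0, 0, 0, 0, 0]
R4 ← R4 − R2: [0, 0, 0, 0, 0]
R5 ← R5 + R2: [0, 0, 0, 0, 0]
R6 ← R6 − (1/2)·R2: [0, 0, 0, 0, 0]
Echelon form has 2 nonzero rows, so rank(P) = 2.

2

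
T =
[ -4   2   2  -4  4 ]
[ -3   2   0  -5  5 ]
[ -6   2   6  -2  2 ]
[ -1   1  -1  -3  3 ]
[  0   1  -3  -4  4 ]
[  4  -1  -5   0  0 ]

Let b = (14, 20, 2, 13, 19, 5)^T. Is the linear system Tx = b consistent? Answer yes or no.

yes

Row reduce the augmented matrix [T | b].
R2 ← R2 − (3/4)·R1: [0, 1/2, -3/2, -2, 2, 19/2]
R3 ← R3 − (3/2)·R1: [0, -1, 3, 4, -4, -19]
R4 ← R4 − (1/4)·R1: [0, 1/2, -3/2, -2, 2, 19/2]
R6 ← R6 + R1: [0, 1, -3, -4, 4, 19]
R3 ← R3 + (2)·R2: [0, 0, 0, 0, 0, 0]
R4 ← R4 − R2: [0, 0, 0, 0, 0, 0]
R5 ← R5 − (2)·R2: [0, 0, 0, 0, 0, 0]
R6 ← R6 − (2)·R2: [0, 0, 0, 0, 0, 0]
The echelon form has 2 nonzero rows, and every pivot lies in the first 5 columns, so rank(T) = rank([T|b]) = 2.
The system is consistent.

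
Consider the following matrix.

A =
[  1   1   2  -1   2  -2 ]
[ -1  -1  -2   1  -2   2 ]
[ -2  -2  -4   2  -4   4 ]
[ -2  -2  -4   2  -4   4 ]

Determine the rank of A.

1

Row reduce to echelon form.
R2 ← R2 + R1: [0, 0, 0, 0, 0, 0]
R3 ← R3 + (2)·R1: [0, 0, 0, 0, 0, 0]
R4 ← R4 + (2)·R1: [0, 0, 0, 0, 0, 0]
Echelon form has 1 nonzero row, so rank(A) = 1.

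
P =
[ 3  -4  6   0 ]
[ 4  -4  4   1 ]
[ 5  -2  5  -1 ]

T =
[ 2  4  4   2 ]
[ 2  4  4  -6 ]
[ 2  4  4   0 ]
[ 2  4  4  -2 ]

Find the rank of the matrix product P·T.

First compute PT:
[[ 10,  20,  20,  30],
 [ 10,  20,  20,  30],
 [ 14,  28,  28,  24]]
Now row reduce the product.
R2 ← R2 − R1: [0, 0, 0, 0]
R3 ← R3 − (7/5)·R1: [0, 0, 0, -18]
Swap R2 ↔ R3
2 nonzero rows, so rank(PT) = 2.

2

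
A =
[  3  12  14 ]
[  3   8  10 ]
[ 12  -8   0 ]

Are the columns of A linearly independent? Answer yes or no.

Row reduce A to echelon form.
R2 ← R2 − R1: [0, -4, -4]
R3 ← R3 − (4)·R1: [0, -56, -56]
R3 ← R3 − (14)·R2: [0, 0, 0]
2 pivots among 3 columns.
Only 2 < 3 pivot columns, so the columns are linearly dependent.

no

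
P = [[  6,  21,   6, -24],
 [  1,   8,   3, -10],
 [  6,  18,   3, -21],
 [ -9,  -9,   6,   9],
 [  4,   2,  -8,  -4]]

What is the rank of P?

Row reduce to echelon form.
R2 ← R2 − (1/6)·R1: [0, 9/2, 2, -6]
R3 ← R3 − R1: [0, -3, -3, 3]
R4 ← R4 + (3/2)·R1: [0, 45/2, 15, -27]
R5 ← R5 − (2/3)·R1: [0, -12, -12, 12]
R3 ← R3 + (2/3)·R2: [0, 0, -5/3, -1]
R4 ← R4 − (5)·R2: [0, 0, 5, 3]
R5 ← R5 + (8/3)·R2: [0, 0, -20/3, -4]
R4 ← R4 + (3)·R3: [0, 0, 0, 0]
R5 ← R5 − (4)·R3: [0, 0, 0, 0]
Echelon form has 3 nonzero rows, so rank(P) = 3.

3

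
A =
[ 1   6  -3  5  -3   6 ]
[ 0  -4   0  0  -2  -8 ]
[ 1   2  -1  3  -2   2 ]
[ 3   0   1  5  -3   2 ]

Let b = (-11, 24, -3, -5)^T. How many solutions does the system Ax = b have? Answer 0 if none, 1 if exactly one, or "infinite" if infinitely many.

infinite

Row reduce the augmented matrix [A | b].
R3 ← R3 − R1: [0, -4, 2, -2, 1, -4, 8]
R4 ← R4 − (3)·R1: [0, -18, 10, -10, 6, -16, 28]
R3 ← R3 − R2: [0, 0, 2, -2, 3, 4, -16]
R4 ← R4 − (9/2)·R2: [0, 0, 10, -10, 15, 20, -80]
R4 ← R4 − (5)·R3: [0, 0, 0, 0, 0, 0, 0]
The echelon form has 3 nonzero rows, and every pivot lies in the first 6 columns, so rank(A) = rank([A|b]) = 3.
The system is consistent.
rank = 3 < 6 unknowns, so there are infinitely many solutions.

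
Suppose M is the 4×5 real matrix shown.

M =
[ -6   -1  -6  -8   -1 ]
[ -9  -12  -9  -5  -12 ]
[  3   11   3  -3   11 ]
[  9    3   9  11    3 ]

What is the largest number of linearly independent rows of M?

2

Row reduce to echelon form.
R2 ← R2 − (3/2)·R1: [0, -21/2, 0, 7, -21/2]
R3 ← R3 + (1/2)·R1: [0, 21/2, 0, -7, 21/2]
R4 ← R4 + (3/2)·R1: [0, 3/2, 0, -1, 3/2]
R3 ← R3 + R2: [0, 0, 0, 0, 0]
R4 ← R4 + (1/7)·R2: [0, 0, 0, 0, 0]
Echelon form has 2 nonzero rows, so rank(M) = 2.
The rank gives the maximum number of linearly independent rows: 2.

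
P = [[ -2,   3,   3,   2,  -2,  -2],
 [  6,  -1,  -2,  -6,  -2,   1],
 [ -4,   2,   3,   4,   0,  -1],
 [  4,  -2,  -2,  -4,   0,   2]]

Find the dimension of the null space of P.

Row reduce to echelon form.
R2 ← R2 + (3)·R1: [0, 8, 7, 0, -8, -5]
R3 ← R3 − (2)·R1: [0, -4, -3, 0, 4, 3]
R4 ← R4 + (2)·R1: [0, 4, 4, 0, -4, -2]
R3 ← R3 + (1/2)·R2: [0, 0, 1/2, 0, 0, 1/2]
R4 ← R4 − (1/2)·R2: [0, 0, 1/2, 0, 0, 1/2]
R4 ← R4 − R3: [0, 0, 0, 0, 0, 0]
3 nonzero rows, so rank(P) = 3.
P has 6 columns; by rank–nullity, nullity = 6 − 3 = 3.

3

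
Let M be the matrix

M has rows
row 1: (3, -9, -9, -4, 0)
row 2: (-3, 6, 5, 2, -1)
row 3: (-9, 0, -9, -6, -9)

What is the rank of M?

2

Row reduce to echelon form.
R2 ← R2 + R1: [0, -3, -4, -2, -1]
R3 ← R3 + (3)·R1: [0, -27, -36, -18, -9]
R3 ← R3 − (9)·R2: [0, 0, 0, 0, 0]
Echelon form has 2 nonzero rows, so rank(M) = 2.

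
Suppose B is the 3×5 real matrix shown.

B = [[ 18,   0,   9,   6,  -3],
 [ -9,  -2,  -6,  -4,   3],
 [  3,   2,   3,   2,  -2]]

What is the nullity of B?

Row reduce to echelon form.
R2 ← R2 + (1/2)·R1: [0, -2, -3/2, -1, 3/2]
R3 ← R3 − (1/6)·R1: [0, 2, 3/2, 1, -3/2]
R3 ← R3 + R2: [0, 0, 0, 0, 0]
2 nonzero rows, so rank(B) = 2.
B has 5 columns; by rank–nullity, nullity = 5 − 2 = 3.

3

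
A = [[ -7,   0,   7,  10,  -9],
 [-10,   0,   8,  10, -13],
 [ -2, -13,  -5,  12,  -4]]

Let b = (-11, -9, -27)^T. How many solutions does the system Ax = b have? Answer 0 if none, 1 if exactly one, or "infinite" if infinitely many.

Row reduce the augmented matrix [A | b].
R2 ← R2 − (10/7)·R1: [0, 0, -2, -30/7, -1/7, 47/7]
R3 ← R3 − (2/7)·R1: [0, -13, -7, 64/7, -10/7, -167/7]
Swap R2 ↔ R3
The echelon form has 3 nonzero rows, and every pivot lies in the first 5 columns, so rank(A) = rank([A|b]) = 3.
The system is consistent.
rank = 3 < 5 unknowns, so there are infinitely many solutions.

infinite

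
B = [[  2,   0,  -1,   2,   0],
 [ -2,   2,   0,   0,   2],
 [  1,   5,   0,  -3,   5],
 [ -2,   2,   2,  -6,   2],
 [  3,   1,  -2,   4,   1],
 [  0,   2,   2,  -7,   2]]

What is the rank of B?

3

Row reduce to echelon form.
R2 ← R2 + R1: [0, 2, -1, 2, 2]
R3 ← R3 − (1/2)·R1: [0, 5, 1/2, -4, 5]
R4 ← R4 + R1: [0, 2, 1, -4, 2]
R5 ← R5 − (3/2)·R1: [0, 1, -1/2, 1, 1]
R3 ← R3 − (5/2)·R2: [0, 0, 3, -9, 0]
R4 ← R4 − R2: [0, 0, 2, -6, 0]
R5 ← R5 − (1/2)·R2: [0, 0, 0, 0, 0]
R6 ← R6 − R2: [0, 0, 3, -9, 0]
R4 ← R4 − (2/3)·R3: [0, 0, 0, 0, 0]
R6 ← R6 − R3: [0, 0, 0, 0, 0]
Echelon form has 3 nonzero rows, so rank(B) = 3.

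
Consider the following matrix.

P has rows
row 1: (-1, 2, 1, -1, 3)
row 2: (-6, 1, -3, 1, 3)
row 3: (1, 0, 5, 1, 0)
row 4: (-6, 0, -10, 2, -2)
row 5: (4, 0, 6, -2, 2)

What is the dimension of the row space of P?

Row reduce to echelon form.
R2 ← R2 − (6)·R1: [0, -11, -9, 7, -15]
R3 ← R3 + R1: [0, 2, 6, 0, 3]
R4 ← R4 − (6)·R1: [0, -12, -16, 8, -20]
R5 ← R5 + (4)·R1: [0, 8, 10, -6, 14]
R3 ← R3 + (2/11)·R2: [0, 0, 48/11, 14/11, 3/11]
R4 ← R4 − (12/11)·R2: [0, 0, -68/11, 4/11, -40/11]
R5 ← R5 + (8/11)·R2: [0, 0, 38/11, -10/11, 34/11]
R4 ← R4 + (17/12)·R3: [0, 0, 0, 13/6, -13/4]
R5 ← R5 − (19/24)·R3: [0, 0, 0, -23/12, 23/8]
R5 ← R5 + (23/26)·R4: [0, 0, 0, 0, 0]
Echelon form has 4 nonzero rows, so rank(P) = 4.
The row space has dimension equal to the rank: 4.

4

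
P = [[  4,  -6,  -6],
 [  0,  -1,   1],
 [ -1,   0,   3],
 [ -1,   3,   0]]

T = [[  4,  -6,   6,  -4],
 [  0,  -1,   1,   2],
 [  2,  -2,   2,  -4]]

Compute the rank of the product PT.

First compute PT:
[[  4,  -6,   6,  -4],
 [  2,  -1,   1,  -6],
 [  2,   0,   0,  -8],
 [ -4,   3,  -3,  10]]
Now row reduce the product.
R2 ← R2 − (1/2)·R1: [0, 2, -2, -4]
R3 ← R3 − (1/2)·R1: [0, 3, -3, -6]
R4 ← R4 + R1: [0, -3, 3, 6]
R3 ← R3 − (3/2)·R2: [0, 0, 0, 0]
R4 ← R4 + (3/2)·R2: [0, 0, 0, 0]
2 nonzero rows, so rank(PT) = 2.

2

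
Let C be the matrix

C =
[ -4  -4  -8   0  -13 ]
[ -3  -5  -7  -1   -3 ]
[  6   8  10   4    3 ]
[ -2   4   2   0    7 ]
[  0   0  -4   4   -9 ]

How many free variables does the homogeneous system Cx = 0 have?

Row reduce to echelon form.
R2 ← R2 − (3/4)·R1: [0, -2, -1, -1, 27/4]
R3 ← R3 + (3/2)·R1: [0, 2, -2, 4, -33/2]
R4 ← R4 − (1/2)·R1: [0, 6, 6, 0, 27/2]
R3 ← R3 + R2: [0, 0, -3, 3, -39/4]
R4 ← R4 + (3)·R2: [0, 0, 3, -3, 135/4]
R4 ← R4 + R3: [0, 0, 0, 0, 24]
R5 ← R5 − (4/3)·R3: [0, 0, 0, 0, 4]
R5 ← R5 − (1/6)·R4: [0, 0, 0, 0, 0]
4 nonzero rows, so rank(C) = 4.
C has 5 columns; by rank–nullity, nullity = 5 − 4 = 1.

1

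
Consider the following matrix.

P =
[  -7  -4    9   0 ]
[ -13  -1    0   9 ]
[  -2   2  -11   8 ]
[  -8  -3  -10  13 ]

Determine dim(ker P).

1

Row reduce to echelon form.
R2 ← R2 − (13/7)·R1: [0, 45/7, -117/7, 9]
R3 ← R3 − (2/7)·R1: [0, 22/7, -95/7, 8]
R4 ← R4 − (8/7)·R1: [0, 11/7, -142/7, 13]
R3 ← R3 − (22/45)·R2: [0, 0, -27/5, 18/5]
R4 ← R4 − (11/45)·R2: [0, 0, -81/5, 54/5]
R4 ← R4 − (3)·R3: [0, 0, 0, 0]
3 nonzero rows, so rank(P) = 3.
P has 4 columns; by rank–nullity, nullity = 4 − 3 = 1.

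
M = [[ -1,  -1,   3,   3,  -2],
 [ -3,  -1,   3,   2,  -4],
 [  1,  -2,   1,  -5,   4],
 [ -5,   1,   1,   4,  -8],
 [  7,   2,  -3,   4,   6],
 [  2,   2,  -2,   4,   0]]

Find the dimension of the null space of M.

2

Row reduce to echelon form.
R2 ← R2 − (3)·R1: [0, 2, -6, -7, 2]
R3 ← R3 + R1: [0, -3, 4, -2, 2]
R4 ← R4 − (5)·R1: [0, 6, -14, -11, 2]
R5 ← R5 + (7)·R1: [0, -5, 18, 25, -8]
R6 ← R6 + (2)·R1: [0, 0, 4, 10, -4]
R3 ← R3 + (3/2)·R2: [0, 0, -5, -25/2, 5]
R4 ← R4 − (3)·R2: [0, 0, 4, 10, -4]
R5 ← R5 + (5/2)·R2: [0, 0, 3, 15/2, -3]
R4 ← R4 + (4/5)·R3: [0, 0, 0, 0, 0]
R5 ← R5 + (3/5)·R3: [0, 0, 0, 0, 0]
R6 ← R6 + (4/5)·R3: [0, 0, 0, 0, 0]
3 nonzero rows, so rank(M) = 3.
M has 5 columns; by rank–nullity, nullity = 5 − 3 = 2.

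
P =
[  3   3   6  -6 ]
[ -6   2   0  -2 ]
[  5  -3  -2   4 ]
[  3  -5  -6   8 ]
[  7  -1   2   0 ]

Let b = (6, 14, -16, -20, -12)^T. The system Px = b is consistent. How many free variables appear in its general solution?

Row reduce the augmented matrix [P | b].
R2 ← R2 + (2)·R1: [0, 8, 12, -14, 26]
R3 ← R3 − (5/3)·R1: [0, -8, -12, 14, -26]
R4 ← R4 − R1: [0, -8, -12, 14, -26]
R5 ← R5 − (7/3)·R1: [0, -8, -12, 14, -26]
R3 ← R3 + R2: [0, 0, 0, 0, 0]
R4 ← R4 + R2: [0, 0, 0, 0, 0]
R5 ← R5 + R2: [0, 0, 0, 0, 0]
The echelon form has 2 nonzero rows, and every pivot lies in the first 4 columns, so rank(P) = rank([P|b]) = 2.
The system is consistent.
Free variables = (unknowns) − (rank) = 4 − 2 = 2.

2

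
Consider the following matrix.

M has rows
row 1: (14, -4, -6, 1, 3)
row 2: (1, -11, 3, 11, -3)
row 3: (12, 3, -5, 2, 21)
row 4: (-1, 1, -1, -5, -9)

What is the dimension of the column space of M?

3

Row reduce to echelon form.
R2 ← R2 − (1/14)·R1: [0, -75/7, 24/7, 153/14, -45/14]
R3 ← R3 − (6/7)·R1: [0, 45/7, 1/7, 8/7, 129/7]
R4 ← R4 + (1/14)·R1: [0, 5/7, -10/7, -69/14, -123/14]
R3 ← R3 + (3/5)·R2: [0, 0, 11/5, 77/10, 33/2]
R4 ← R4 + (1/15)·R2: [0, 0, -6/5, -21/5, -9]
R4 ← R4 + (6/11)·R3: [0, 0, 0, 0, 0]
Echelon form has 3 nonzero rows, so rank(M) = 3.
The column space has dimension equal to the rank: 3.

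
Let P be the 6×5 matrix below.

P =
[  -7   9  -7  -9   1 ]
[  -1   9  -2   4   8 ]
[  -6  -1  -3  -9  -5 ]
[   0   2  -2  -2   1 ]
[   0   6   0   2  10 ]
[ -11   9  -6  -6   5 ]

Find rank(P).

Row reduce to echelon form.
R2 ← R2 − (1/7)·R1: [0, 54/7, -1, 37/7, 55/7]
R3 ← R3 − (6/7)·R1: [0, -61/7, 3, -9/7, -41/7]
R6 ← R6 − (11/7)·R1: [0, -36/7, 5, 57/7, 24/7]
R3 ← R3 + (61/54)·R2: [0, 0, 101/54, 253/54, 163/54]
R4 ← R4 − (7/27)·R2: [0, 0, -47/27, -91/27, -28/27]
R5 ← R5 − (7/9)·R2: [0, 0, 7/9, -19/9, 35/9]
R6 ← R6 + (2/3)·R2: [0, 0, 13/3, 35/3, 26/3]
R4 ← R4 + (94/101)·R3: [0, 0, 0, 100/101, 179/101]
R5 ← R5 − (42/101)·R3: [0, 0, 0, -410/101, 266/101]
R6 ← R6 − (234/101)·R3: [0, 0, 0, 82/101, 169/101]
R5 ← R5 + (41/10)·R4: [0, 0, 0, 0, 99/10]
R6 ← R6 − (41/50)·R4: [0, 0, 0, 0, 11/50]
R6 ← R6 − (1/45)·R5: [0, 0, 0, 0, 0]
Echelon form has 5 nonzero rows, so rank(P) = 5.

5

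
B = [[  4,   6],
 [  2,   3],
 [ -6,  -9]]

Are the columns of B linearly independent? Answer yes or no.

no

Row reduce B to echelon form.
R2 ← R2 − (1/2)·R1: [0, 0]
R3 ← R3 + (3/2)·R1: [0, 0]
1 pivot among 2 columns.
Only 1 < 2 pivot columns, so the columns are linearly dependent.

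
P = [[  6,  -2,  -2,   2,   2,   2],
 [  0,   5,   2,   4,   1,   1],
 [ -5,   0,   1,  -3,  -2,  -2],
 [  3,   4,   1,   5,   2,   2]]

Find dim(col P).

Row reduce to echelon form.
R3 ← R3 + (5/6)·R1: [0, -5/3, -2/3, -4/3, -1/3, -1/3]
R4 ← R4 − (1/2)·R1: [0, 5, 2, 4, 1, 1]
R3 ← R3 + (1/3)·R2: [0, 0, 0, 0, 0, 0]
R4 ← R4 − R2: [0, 0, 0, 0, 0, 0]
Echelon form has 2 nonzero rows, so rank(P) = 2.
The column space has dimension equal to the rank: 2.

2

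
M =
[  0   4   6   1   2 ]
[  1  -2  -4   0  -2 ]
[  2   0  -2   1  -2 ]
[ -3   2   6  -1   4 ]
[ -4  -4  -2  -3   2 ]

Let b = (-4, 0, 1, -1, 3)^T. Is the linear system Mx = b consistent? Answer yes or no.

Row reduce the augmented matrix [M | b].
Swap R1 ↔ R2
R3 ← R3 − (2)·R1: [0, 4, 6, 1, 2, 1]
R4 ← R4 + (3)·R1: [0, -4, -6, -1, -2, -1]
R5 ← R5 + (4)·R1: [0, -12, -18, -3, -6, 3]
R3 ← R3 − R2: [0, 0, 0, 0, 0, 5]
R4 ← R4 + R2: [0, 0, 0, 0, 0, -5]
R5 ← R5 + (3)·R2: [0, 0, 0, 0, 0, -9]
R4 ← R4 + R3: [0, 0, 0, 0, 0, 0]
R5 ← R5 + (9/5)·R3: [0, 0, 0, 0, 0, 0]
The echelon form has 3 nonzero rows; the last pivot sits in the augmented column, so rank(M) = 2 but rank([M|b]) = 3.
Since the ranks differ, the system is inconsistent.

no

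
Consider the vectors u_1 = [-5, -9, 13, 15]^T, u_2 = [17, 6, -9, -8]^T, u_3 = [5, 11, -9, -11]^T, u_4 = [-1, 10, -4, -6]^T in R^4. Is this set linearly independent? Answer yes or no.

yes

Form the matrix with these vectors as rows and row reduce.
R2 ← R2 + (17/5)·R1: [0, -123/5, 176/5, 43]
R3 ← R3 + R1: [0, 2, 4, 4]
R4 ← R4 − (1/5)·R1: [0, 59/5, -33/5, -9]
R3 ← R3 + (10/123)·R2: [0, 0, 844/123, 922/123]
R4 ← R4 + (59/123)·R2: [0, 0, 1265/123, 1430/123]
R4 ← R4 − (1265/844)·R3: [0, 0, 0, 165/422]
4 nonzero rows, so the 4 vectors span a space of dimension 4.
Since 4 = 4, the vectors are linearly independent.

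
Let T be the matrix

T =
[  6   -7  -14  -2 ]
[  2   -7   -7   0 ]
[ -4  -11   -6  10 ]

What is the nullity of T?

Row reduce to echelon form.
R2 ← R2 − (1/3)·R1: [0, -14/3, -7/3, 2/3]
R3 ← R3 + (2/3)·R1: [0, -47/3, -46/3, 26/3]
R3 ← R3 − (47/14)·R2: [0, 0, -15/2, 45/7]
3 nonzero rows, so rank(T) = 3.
T has 4 columns; by rank–nullity, nullity = 4 − 3 = 1.

1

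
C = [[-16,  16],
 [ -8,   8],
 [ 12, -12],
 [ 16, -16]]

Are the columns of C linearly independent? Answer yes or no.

no

Row reduce C to echelon form.
R2 ← R2 − (1/2)·R1: [0, 0]
R3 ← R3 + (3/4)·R1: [0, 0]
R4 ← R4 + R1: [0, 0]
1 pivot among 2 columns.
Only 1 < 2 pivot columns, so the columns are linearly dependent.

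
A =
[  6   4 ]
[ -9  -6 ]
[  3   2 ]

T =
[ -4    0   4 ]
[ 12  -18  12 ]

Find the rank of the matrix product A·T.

First compute AT:
[[ 24, -72,  72],
 [-36, 108, -108],
 [ 12, -36,  36]]
Now row reduce the product.
R2 ← R2 + (3/2)·R1: [0, 0, 0]
R3 ← R3 − (1/2)·R1: [0, 0, 0]
1 nonzero row, so rank(AT) = 1.

1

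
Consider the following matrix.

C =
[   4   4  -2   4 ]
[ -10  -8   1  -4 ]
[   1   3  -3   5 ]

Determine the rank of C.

3

Row reduce to echelon form.
R2 ← R2 + (5/2)·R1: [0, 2, -4, 6]
R3 ← R3 − (1/4)·R1: [0, 2, -5/2, 4]
R3 ← R3 − R2: [0, 0, 3/2, -2]
Echelon form has 3 nonzero rows, so rank(C) = 3.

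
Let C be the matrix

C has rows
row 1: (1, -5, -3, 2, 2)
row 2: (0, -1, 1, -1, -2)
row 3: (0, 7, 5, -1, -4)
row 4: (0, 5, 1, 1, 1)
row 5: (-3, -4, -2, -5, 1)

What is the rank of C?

3

Row reduce to echelon form.
R5 ← R5 + (3)·R1: [0, -19, -11, 1, 7]
R3 ← R3 + (7)·R2: [0, 0, 12, -8, -18]
R4 ← R4 + (5)·R2: [0, 0, 6, -4, -9]
R5 ← R5 − (19)·R2: [0, 0, -30, 20, 45]
R4 ← R4 − (1/2)·R3: [0, 0, 0, 0, 0]
R5 ← R5 + (5/2)·R3: [0, 0, 0, 0, 0]
Echelon form has 3 nonzero rows, so rank(C) = 3.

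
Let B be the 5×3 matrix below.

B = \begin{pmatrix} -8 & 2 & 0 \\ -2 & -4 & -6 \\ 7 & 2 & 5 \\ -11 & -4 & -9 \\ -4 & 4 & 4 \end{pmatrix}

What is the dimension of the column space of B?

2

Row reduce to echelon form.
R2 ← R2 − (1/4)·R1: [0, -9/2, -6]
R3 ← R3 + (7/8)·R1: [0, 15/4, 5]
R4 ← R4 − (11/8)·R1: [0, -27/4, -9]
R5 ← R5 − (1/2)·R1: [0, 3, 4]
R3 ← R3 + (5/6)·R2: [0, 0, 0]
R4 ← R4 − (3/2)·R2: [0, 0, 0]
R5 ← R5 + (2/3)·R2: [0, 0, 0]
Echelon form has 2 nonzero rows, so rank(B) = 2.
The column space has dimension equal to the rank: 2.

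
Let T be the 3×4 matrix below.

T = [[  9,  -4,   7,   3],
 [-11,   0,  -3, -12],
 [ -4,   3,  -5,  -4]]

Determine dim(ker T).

1

Row reduce to echelon form.
R2 ← R2 + (11/9)·R1: [0, -44/9, 50/9, -25/3]
R3 ← R3 + (4/9)·R1: [0, 11/9, -17/9, -8/3]
R3 ← R3 + (1/4)·R2: [0, 0, -1/2, -19/4]
3 nonzero rows, so rank(T) = 3.
T has 4 columns; by rank–nullity, nullity = 4 − 3 = 1.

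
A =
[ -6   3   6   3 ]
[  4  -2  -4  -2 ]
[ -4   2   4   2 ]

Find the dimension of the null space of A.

Row reduce to echelon form.
R2 ← R2 + (2/3)·R1: [0, 0, 0, 0]
R3 ← R3 − (2/3)·R1: [0, 0, 0, 0]
1 nonzero row, so rank(A) = 1.
A has 4 columns; by rank–nullity, nullity = 4 − 1 = 3.

3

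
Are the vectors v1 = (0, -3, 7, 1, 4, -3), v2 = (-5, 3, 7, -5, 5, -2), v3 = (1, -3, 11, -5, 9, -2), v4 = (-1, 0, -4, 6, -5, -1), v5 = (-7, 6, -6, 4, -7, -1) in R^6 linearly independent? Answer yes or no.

Form the matrix with these vectors as rows and row reduce.
Swap R1 ↔ R2
R3 ← R3 + (1/5)·R1: [0, -12/5, 62/5, -6, 10, -12/5]
R4 ← R4 − (1/5)·R1: [0, -3/5, -27/5, 7, -6, -3/5]
R5 ← R5 − (7/5)·R1: [0, 9/5, -79/5, 11, -14, 9/5]
R3 ← R3 − (4/5)·R2: [0, 0, 34/5, -34/5, 34/5, 0]
R4 ← R4 − (1/5)·R2: [0, 0, -34/5, 34/5, -34/5, 0]
R5 ← R5 + (3/5)·R2: [0, 0, -58/5, 58/5, -58/5, 0]
R4 ← R4 + R3: [0, 0, 0, 0, 0, 0]
R5 ← R5 + (29/17)·R3: [0, 0, 0, 0, 0, 0]
3 nonzero rows, so the 5 vectors span a space of dimension 3.
Since 3 < 5, the vectors are linearly dependent.

no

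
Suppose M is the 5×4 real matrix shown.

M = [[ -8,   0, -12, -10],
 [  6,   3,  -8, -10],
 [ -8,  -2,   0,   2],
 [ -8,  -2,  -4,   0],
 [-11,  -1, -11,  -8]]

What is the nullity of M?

1

Row reduce to echelon form.
R2 ← R2 + (3/4)·R1: [0, 3, -17, -35/2]
R3 ← R3 − R1: [0, -2, 12, 12]
R4 ← R4 − R1: [0, -2, 8, 10]
R5 ← R5 − (11/8)·R1: [0, -1, 11/2, 23/4]
R3 ← R3 + (2/3)·R2: [0, 0, 2/3, 1/3]
R4 ← R4 + (2/3)·R2: [0, 0, -10/3, -5/3]
R5 ← R5 + (1/3)·R2: [0, 0, -1/6, -1/12]
R4 ← R4 + (5)·R3: [0, 0, 0, 0]
R5 ← R5 + (1/4)·R3: [0, 0, 0, 0]
3 nonzero rows, so rank(M) = 3.
M has 4 columns; by rank–nullity, nullity = 4 − 3 = 1.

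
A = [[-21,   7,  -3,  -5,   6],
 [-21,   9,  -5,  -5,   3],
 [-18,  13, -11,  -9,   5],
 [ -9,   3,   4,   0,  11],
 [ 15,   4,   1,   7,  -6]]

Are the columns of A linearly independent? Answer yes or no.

no

Row reduce A to echelon form.
R2 ← R2 − R1: [0, 2, -2, 0, -3]
R3 ← R3 − (6/7)·R1: [0, 7, -59/7, -33/7, -1/7]
R4 ← R4 − (3/7)·R1: [0, 0, 37/7, 15/7, 59/7]
R5 ← R5 + (5/7)·R1: [0, 9, -8/7, 24/7, -12/7]
R3 ← R3 − (7/2)·R2: [0, 0, -10/7, -33/7, 145/14]
R5 ← R5 − (9/2)·R2: [0, 0, 55/7, 24/7, 165/14]
R4 ← R4 + (37/10)·R3: [0, 0, 0, -153/10, 187/4]
R5 ← R5 + (11/2)·R3: [0, 0, 0, -45/2, 275/4]
R5 ← R5 − (25/17)·R4: [0, 0, 0, 0, 0]
4 pivots among 5 columns.
Only 4 < 5 pivot columns, so the columns are linearly dependent.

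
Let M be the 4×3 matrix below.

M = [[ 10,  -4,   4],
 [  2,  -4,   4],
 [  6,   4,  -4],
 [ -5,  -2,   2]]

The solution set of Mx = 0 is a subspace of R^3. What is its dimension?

Row reduce to echelon form.
R2 ← R2 − (1/5)·R1: [0, -16/5, 16/5]
R3 ← R3 − (3/5)·R1: [0, 32/5, -32/5]
R4 ← R4 + (1/2)·R1: [0, -4, 4]
R3 ← R3 + (2)·R2: [0, 0, 0]
R4 ← R4 − (5/4)·R2: [0, 0, 0]
2 nonzero rows, so rank(M) = 2.
M has 3 columns; by rank–nullity, nullity = 3 − 2 = 1.

1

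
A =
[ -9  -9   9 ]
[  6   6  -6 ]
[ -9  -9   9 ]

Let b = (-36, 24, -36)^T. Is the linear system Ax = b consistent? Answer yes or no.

yes

Row reduce the augmented matrix [A | b].
R2 ← R2 + (2/3)·R1: [0, 0, 0, 0]
R3 ← R3 − R1: [0, 0, 0, 0]
The echelon form has 1 nonzero rows, and every pivot lies in the first 3 columns, so rank(A) = rank([A|b]) = 1.
The system is consistent.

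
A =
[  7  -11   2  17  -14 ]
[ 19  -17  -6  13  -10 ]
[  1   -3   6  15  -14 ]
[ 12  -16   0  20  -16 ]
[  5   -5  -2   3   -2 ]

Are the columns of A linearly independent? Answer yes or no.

no

Row reduce A to echelon form.
R2 ← R2 − (19/7)·R1: [0, 90/7, -80/7, -232/7, 28]
R3 ← R3 − (1/7)·R1: [0, -10/7, 40/7, 88/7, -12]
R4 ← R4 − (12/7)·R1: [0, 20/7, -24/7, -64/7, 8]
R5 ← R5 − (5/7)·R1: [0, 20/7, -24/7, -64/7, 8]
R3 ← R3 + (1/9)·R2: [0, 0, 40/9, 80/9, -80/9]
R4 ← R4 − (2/9)·R2: [0, 0, -8/9, -16/9, 16/9]
R5 ← R5 − (2/9)·R2: [0, 0, -8/9, -16/9, 16/9]
R4 ← R4 + (1/5)·R3: [0, 0, 0, 0, 0]
R5 ← R5 + (1/5)·R3: [0, 0, 0, 0, 0]
3 pivots among 5 columns.
Only 3 < 5 pivot columns, so the columns are linearly dependent.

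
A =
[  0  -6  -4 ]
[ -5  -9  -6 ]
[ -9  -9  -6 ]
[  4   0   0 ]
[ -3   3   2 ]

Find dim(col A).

2

Row reduce to echelon form.
Swap R1 ↔ R2
R3 ← R3 − (9/5)·R1: [0, 36/5, 24/5]
R4 ← R4 + (4/5)·R1: [0, -36/5, -24/5]
R5 ← R5 − (3/5)·R1: [0, 42/5, 28/5]
R3 ← R3 + (6/5)·R2: [0, 0, 0]
R4 ← R4 − (6/5)·R2: [0, 0, 0]
R5 ← R5 + (7/5)·R2: [0, 0, 0]
Echelon form has 2 nonzero rows, so rank(A) = 2.
The column space has dimension equal to the rank: 2.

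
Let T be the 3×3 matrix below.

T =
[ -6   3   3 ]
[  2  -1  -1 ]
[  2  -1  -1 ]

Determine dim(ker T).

2

Row reduce to echelon form.
R2 ← R2 + (1/3)·R1: [0, 0, 0]
R3 ← R3 + (1/3)·R1: [0, 0, 0]
1 nonzero row, so rank(T) = 1.
T has 3 columns; by rank–nullity, nullity = 3 − 1 = 2.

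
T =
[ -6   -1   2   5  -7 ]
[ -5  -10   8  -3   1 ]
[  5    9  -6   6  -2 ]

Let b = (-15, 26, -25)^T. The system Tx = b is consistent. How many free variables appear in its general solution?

2

Row reduce the augmented matrix [T | b].
R2 ← R2 − (5/6)·R1: [0, -55/6, 19/3, -43/6, 41/6, 77/2]
R3 ← R3 + (5/6)·R1: [0, 49/6, -13/3, 61/6, -47/6, -75/2]
R3 ← R3 + (49/55)·R2: [0, 0, 72/55, 208/55, -96/55, -16/5]
The echelon form has 3 nonzero rows, and every pivot lies in the first 5 columns, so rank(T) = rank([T|b]) = 3.
The system is consistent.
Free variables = (unknowns) − (rank) = 5 − 3 = 2.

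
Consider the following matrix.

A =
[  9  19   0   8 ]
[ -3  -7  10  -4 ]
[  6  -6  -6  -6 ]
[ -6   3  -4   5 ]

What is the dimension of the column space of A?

Row reduce to echelon form.
R2 ← R2 + (1/3)·R1: [0, -2/3, 10, -4/3]
R3 ← R3 − (2/3)·R1: [0, -56/3, -6, -34/3]
R4 ← R4 + (2/3)·R1: [0, 47/3, -4, 31/3]
R3 ← R3 − (28)·R2: [0, 0, -286, 26]
R4 ← R4 + (47/2)·R2: [0, 0, 231, -21]
R4 ← R4 + (21/26)·R3: [0, 0, 0, 0]
Echelon form has 3 nonzero rows, so rank(A) = 3.
The column space has dimension equal to the rank: 3.

3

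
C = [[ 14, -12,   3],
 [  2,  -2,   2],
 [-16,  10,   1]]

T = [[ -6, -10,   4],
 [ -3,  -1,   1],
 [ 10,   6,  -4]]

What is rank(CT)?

2

First compute CT:
[[-18, -110,  32],
 [ 14,  -6,  -2],
 [ 76, 156, -58]]
Now row reduce the product.
R2 ← R2 + (7/9)·R1: [0, -824/9, 206/9]
R3 ← R3 + (38/9)·R1: [0, -2776/9, 694/9]
R3 ← R3 − (347/103)·R2: [0, 0, 0]
2 nonzero rows, so rank(CT) = 2.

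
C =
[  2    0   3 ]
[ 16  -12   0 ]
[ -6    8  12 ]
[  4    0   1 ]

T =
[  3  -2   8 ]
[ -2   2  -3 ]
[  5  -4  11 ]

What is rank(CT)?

2

First compute CT:
[[ 21, -16,  49],
 [ 72, -56, 164],
 [ 26, -20,  60],
 [ 17, -12,  43]]
Now row reduce the product.
R2 ← R2 − (24/7)·R1: [0, -8/7, -4]
R3 ← R3 − (26/21)·R1: [0, -4/21, -2/3]
R4 ← R4 − (17/21)·R1: [0, 20/21, 10/3]
R3 ← R3 − (1/6)·R2: [0, 0, 0]
R4 ← R4 + (5/6)·R2: [0, 0, 0]
2 nonzero rows, so rank(CT) = 2.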